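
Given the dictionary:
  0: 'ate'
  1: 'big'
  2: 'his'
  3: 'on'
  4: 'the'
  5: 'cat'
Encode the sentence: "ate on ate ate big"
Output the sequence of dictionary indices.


Look up each word in the dictionary:
  'ate' -> 0
  'on' -> 3
  'ate' -> 0
  'ate' -> 0
  'big' -> 1

Encoded: [0, 3, 0, 0, 1]


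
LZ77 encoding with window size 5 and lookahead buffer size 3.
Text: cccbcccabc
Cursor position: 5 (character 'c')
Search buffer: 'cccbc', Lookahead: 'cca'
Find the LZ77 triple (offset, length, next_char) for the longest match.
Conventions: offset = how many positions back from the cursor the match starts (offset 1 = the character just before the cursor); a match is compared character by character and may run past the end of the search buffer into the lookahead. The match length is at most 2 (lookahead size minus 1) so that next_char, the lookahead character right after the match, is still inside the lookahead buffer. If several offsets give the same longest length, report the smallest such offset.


Try each offset into the search buffer:
  offset=1 (pos 4, char 'c'): match length 2
  offset=2 (pos 3, char 'b'): match length 0
  offset=3 (pos 2, char 'c'): match length 1
  offset=4 (pos 1, char 'c'): match length 2
  offset=5 (pos 0, char 'c'): match length 2
Longest match has length 2, found at offsets 1, 4, 5; take the smallest, offset 1.
next_char = character at position 5 + 2 = 7 -> 'a'

Best match: offset=1, length=2 (matching 'cc' starting at position 4)
LZ77 triple: (1, 2, 'a')


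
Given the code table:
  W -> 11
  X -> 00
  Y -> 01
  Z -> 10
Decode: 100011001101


Decoding:
10 -> Z
00 -> X
11 -> W
00 -> X
11 -> W
01 -> Y


Result: ZXWXWY


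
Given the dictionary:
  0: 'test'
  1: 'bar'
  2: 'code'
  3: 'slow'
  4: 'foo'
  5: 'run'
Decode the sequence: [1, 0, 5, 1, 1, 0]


Look up each index in the dictionary:
  1 -> 'bar'
  0 -> 'test'
  5 -> 'run'
  1 -> 'bar'
  1 -> 'bar'
  0 -> 'test'

Decoded: "bar test run bar bar test"


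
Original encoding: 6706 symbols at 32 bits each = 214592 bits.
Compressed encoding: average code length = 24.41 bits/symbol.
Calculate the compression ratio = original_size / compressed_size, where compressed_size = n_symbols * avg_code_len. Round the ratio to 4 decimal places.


original_size = n_symbols * orig_bits = 6706 * 32 = 214592 bits
compressed_size = n_symbols * avg_code_len = 6706 * 24.41 = 163693.46 bits
ratio = original_size / compressed_size = 214592 / 163693.46 = 1.3109

Compression ratio = 1.3109


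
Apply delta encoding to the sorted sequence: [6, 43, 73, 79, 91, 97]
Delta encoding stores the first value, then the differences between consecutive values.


First value: 6
Deltas:
  43 - 6 = 37
  73 - 43 = 30
  79 - 73 = 6
  91 - 79 = 12
  97 - 91 = 6


Delta encoded: [6, 37, 30, 6, 12, 6]


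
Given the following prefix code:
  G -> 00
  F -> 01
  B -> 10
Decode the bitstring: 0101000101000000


Decoding step by step:
Bits 01 -> F
Bits 01 -> F
Bits 00 -> G
Bits 01 -> F
Bits 01 -> F
Bits 00 -> G
Bits 00 -> G
Bits 00 -> G


Decoded message: FFGFFGGG


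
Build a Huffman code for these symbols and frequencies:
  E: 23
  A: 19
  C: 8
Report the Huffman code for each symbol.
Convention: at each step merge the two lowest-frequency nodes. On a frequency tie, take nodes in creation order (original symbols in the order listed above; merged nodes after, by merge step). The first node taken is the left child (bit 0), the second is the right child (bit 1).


Huffman tree construction:
Step 1: Merge C(8) + A(19) = 27
Step 2: Merge E(23) + (C+A)(27) = 50
Read each symbol's code off the tree from the root (left child = 0, right child = 1).

Codes:
  E: 0 (length 1)
  A: 11 (length 2)
  C: 10 (length 2)
Average code length: 77/50 = 1.5400 bits/symbol


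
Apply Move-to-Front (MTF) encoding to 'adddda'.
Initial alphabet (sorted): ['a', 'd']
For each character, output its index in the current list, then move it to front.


MTF encoding:
'a': index 0 in ['a', 'd'] -> ['a', 'd']
'd': index 1 in ['a', 'd'] -> ['d', 'a']
'd': index 0 in ['d', 'a'] -> ['d', 'a']
'd': index 0 in ['d', 'a'] -> ['d', 'a']
'd': index 0 in ['d', 'a'] -> ['d', 'a']
'a': index 1 in ['d', 'a'] -> ['a', 'd']


Output: [0, 1, 0, 0, 0, 1]


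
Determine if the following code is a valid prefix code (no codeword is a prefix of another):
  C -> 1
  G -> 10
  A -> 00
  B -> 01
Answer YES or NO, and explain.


Checking each pair (does one codeword prefix another?):
  C='1' vs G='10': prefix -- VIOLATION

NO -- this is NOT a valid prefix code. C (1) is a prefix of G (10).


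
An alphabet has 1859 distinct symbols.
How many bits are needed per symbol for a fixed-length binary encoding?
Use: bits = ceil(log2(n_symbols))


log2(1859) = 10.8603
Bracket: 2^10 = 1024 < 1859 <= 2^11 = 2048
So ceil(log2(1859)) = 11

bits = ceil(log2(1859)) = ceil(10.8603) = 11 bits


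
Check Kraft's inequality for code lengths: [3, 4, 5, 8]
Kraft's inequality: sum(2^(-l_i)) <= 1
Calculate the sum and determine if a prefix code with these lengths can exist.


Sum = 2^(-3) + 2^(-4) + 2^(-5) + 2^(-8)
    = 0.125 + 0.0625 + 0.03125 + 0.00390625
    = 57/256 = 0.22265625
Since 0.22265625 <= 1, Kraft's inequality IS satisfied.
A prefix code with these lengths CAN exist.

Kraft sum = 0.22265625. Satisfied.


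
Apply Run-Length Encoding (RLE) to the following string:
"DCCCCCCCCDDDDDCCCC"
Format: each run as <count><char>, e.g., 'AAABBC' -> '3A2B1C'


Scanning runs left to right:
  i=0: run of 'D' x 1 -> '1D'
  i=1: run of 'C' x 8 -> '8C'
  i=9: run of 'D' x 5 -> '5D'
  i=14: run of 'C' x 4 -> '4C'

RLE = 1D8C5D4C


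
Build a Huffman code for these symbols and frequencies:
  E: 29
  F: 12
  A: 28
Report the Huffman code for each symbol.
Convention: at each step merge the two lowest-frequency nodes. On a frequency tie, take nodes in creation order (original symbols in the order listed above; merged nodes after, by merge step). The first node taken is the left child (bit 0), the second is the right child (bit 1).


Huffman tree construction:
Step 1: Merge F(12) + A(28) = 40
Step 2: Merge E(29) + (F+A)(40) = 69
Read each symbol's code off the tree from the root (left child = 0, right child = 1).

Codes:
  E: 0 (length 1)
  F: 10 (length 2)
  A: 11 (length 2)
Average code length: 109/69 = 1.5797 bits/symbol


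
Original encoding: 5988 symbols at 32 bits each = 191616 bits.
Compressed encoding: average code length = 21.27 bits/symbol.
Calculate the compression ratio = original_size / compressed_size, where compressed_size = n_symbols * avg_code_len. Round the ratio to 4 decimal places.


original_size = n_symbols * orig_bits = 5988 * 32 = 191616 bits
compressed_size = n_symbols * avg_code_len = 5988 * 21.27 = 127364.76 bits
ratio = original_size / compressed_size = 191616 / 127364.76 = 1.5045

Compression ratio = 1.5045


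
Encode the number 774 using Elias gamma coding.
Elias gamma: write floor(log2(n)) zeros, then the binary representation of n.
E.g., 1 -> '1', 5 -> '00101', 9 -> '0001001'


num_bits = floor(log2(774)) + 1 = 10
leading_zeros = num_bits - 1 = 9
binary(774) = 1100000110

Elias gamma(774) = '000000000' + '1100000110' = 0000000001100000110 (19 bits)


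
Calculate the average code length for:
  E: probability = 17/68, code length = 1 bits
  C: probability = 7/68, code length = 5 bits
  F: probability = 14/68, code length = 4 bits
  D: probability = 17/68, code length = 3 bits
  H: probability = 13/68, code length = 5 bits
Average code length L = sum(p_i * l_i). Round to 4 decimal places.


Weighted contributions p_i * l_i:
  E: (17/68) * 1 = 17/68
  C: (7/68) * 5 = 35/68
  F: (14/68) * 4 = 56/68
  D: (17/68) * 3 = 51/68
  H: (13/68) * 5 = 65/68
Sum = (17 + 35 + 56 + 51 + 65)/68 = 224/68

L = 224/68 = 3.2941 bits/symbol


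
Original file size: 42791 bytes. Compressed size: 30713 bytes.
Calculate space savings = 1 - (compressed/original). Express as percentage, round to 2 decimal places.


ratio = compressed/original = 30713/42791 = 0.717744
savings = 1 - ratio = 1 - 0.717744 = 0.282256
as a percentage: 0.282256 * 100 = 28.23%

Space savings = 1 - 30713/42791 = 28.23%


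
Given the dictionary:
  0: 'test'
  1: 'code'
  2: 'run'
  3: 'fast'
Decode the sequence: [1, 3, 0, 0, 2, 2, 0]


Look up each index in the dictionary:
  1 -> 'code'
  3 -> 'fast'
  0 -> 'test'
  0 -> 'test'
  2 -> 'run'
  2 -> 'run'
  0 -> 'test'

Decoded: "code fast test test run run test"


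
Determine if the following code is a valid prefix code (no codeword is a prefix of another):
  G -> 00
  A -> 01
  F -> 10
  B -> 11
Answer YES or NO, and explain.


Checking each pair (does one codeword prefix another?):
  G='00' vs A='01': no prefix
  G='00' vs F='10': no prefix
  G='00' vs B='11': no prefix
  A='01' vs G='00': no prefix
  A='01' vs F='10': no prefix
  A='01' vs B='11': no prefix
  F='10' vs G='00': no prefix
  F='10' vs A='01': no prefix
  F='10' vs B='11': no prefix
  B='11' vs G='00': no prefix
  B='11' vs A='01': no prefix
  B='11' vs F='10': no prefix
No violation found over all pairs.

YES -- this is a valid prefix code. No codeword is a prefix of any other codeword.


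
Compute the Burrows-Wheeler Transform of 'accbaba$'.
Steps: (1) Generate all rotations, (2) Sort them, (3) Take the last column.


Rotations (sorted):
  0: $accbaba -> last char: a
  1: a$accbab -> last char: b
  2: aba$accb -> last char: b
  3: accbaba$ -> last char: $
  4: ba$accba -> last char: a
  5: baba$acc -> last char: c
  6: cbaba$ac -> last char: c
  7: ccbaba$a -> last char: a


BWT = abb$acca


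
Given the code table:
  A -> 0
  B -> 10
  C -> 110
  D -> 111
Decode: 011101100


Decoding:
0 -> A
111 -> D
0 -> A
110 -> C
0 -> A


Result: ADACA


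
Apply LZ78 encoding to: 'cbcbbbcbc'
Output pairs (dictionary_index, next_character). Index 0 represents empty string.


LZ78 encoding steps:
Dictionary: {0: ''}
Step 1: w='' (idx 0), next='c' -> output (0, 'c'), add 'c' as idx 1
Step 2: w='' (idx 0), next='b' -> output (0, 'b'), add 'b' as idx 2
Step 3: w='c' (idx 1), next='b' -> output (1, 'b'), add 'cb' as idx 3
Step 4: w='b' (idx 2), next='b' -> output (2, 'b'), add 'bb' as idx 4
Step 5: w='cb' (idx 3), next='c' -> output (3, 'c'), add 'cbc' as idx 5


Encoded: [(0, 'c'), (0, 'b'), (1, 'b'), (2, 'b'), (3, 'c')]


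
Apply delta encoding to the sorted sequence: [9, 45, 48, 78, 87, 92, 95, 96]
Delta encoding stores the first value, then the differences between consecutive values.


First value: 9
Deltas:
  45 - 9 = 36
  48 - 45 = 3
  78 - 48 = 30
  87 - 78 = 9
  92 - 87 = 5
  95 - 92 = 3
  96 - 95 = 1


Delta encoded: [9, 36, 3, 30, 9, 5, 3, 1]


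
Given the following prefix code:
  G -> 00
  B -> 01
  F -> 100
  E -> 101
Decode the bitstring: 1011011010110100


Decoding step by step:
Bits 101 -> E
Bits 101 -> E
Bits 101 -> E
Bits 01 -> B
Bits 101 -> E
Bits 00 -> G


Decoded message: EEEBEG


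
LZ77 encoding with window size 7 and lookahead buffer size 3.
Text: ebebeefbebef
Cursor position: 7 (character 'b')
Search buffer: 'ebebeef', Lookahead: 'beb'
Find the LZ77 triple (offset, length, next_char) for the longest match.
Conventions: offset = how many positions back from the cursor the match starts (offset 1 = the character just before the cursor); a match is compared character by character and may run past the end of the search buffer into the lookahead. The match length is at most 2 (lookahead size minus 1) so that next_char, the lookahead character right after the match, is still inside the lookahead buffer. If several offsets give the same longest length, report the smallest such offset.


Try each offset into the search buffer:
  offset=1 (pos 6, char 'f'): match length 0
  offset=2 (pos 5, char 'e'): match length 0
  offset=3 (pos 4, char 'e'): match length 0
  offset=4 (pos 3, char 'b'): match length 2
  offset=5 (pos 2, char 'e'): match length 0
  offset=6 (pos 1, char 'b'): match length 2
  offset=7 (pos 0, char 'e'): match length 0
Longest match has length 2, found at offsets 4, 6; take the smallest, offset 4.
next_char = character at position 7 + 2 = 9 -> 'b'

Best match: offset=4, length=2 (matching 'be' starting at position 3)
LZ77 triple: (4, 2, 'b')


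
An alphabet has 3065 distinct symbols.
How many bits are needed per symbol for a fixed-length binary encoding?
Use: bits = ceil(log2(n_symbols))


log2(3065) = 11.5817
Bracket: 2^11 = 2048 < 3065 <= 2^12 = 4096
So ceil(log2(3065)) = 12

bits = ceil(log2(3065)) = ceil(11.5817) = 12 bits


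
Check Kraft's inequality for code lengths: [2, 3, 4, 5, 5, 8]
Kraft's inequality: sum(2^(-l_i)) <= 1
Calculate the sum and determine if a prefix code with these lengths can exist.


Sum = 2^(-2) + 2^(-3) + 2^(-4) + 2^(-5) + 2^(-5) + 2^(-8)
    = 0.25 + 0.125 + 0.0625 + 0.03125 + 0.03125 + 0.00390625
    = 129/256 = 0.50390625
Since 0.50390625 <= 1, Kraft's inequality IS satisfied.
A prefix code with these lengths CAN exist.

Kraft sum = 0.50390625. Satisfied.


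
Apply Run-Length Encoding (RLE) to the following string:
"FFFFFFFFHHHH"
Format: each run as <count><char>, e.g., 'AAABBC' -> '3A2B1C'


Scanning runs left to right:
  i=0: run of 'F' x 8 -> '8F'
  i=8: run of 'H' x 4 -> '4H'

RLE = 8F4H


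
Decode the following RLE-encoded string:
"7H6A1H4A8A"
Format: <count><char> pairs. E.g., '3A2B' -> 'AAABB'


Expanding each <count><char> pair:
  7H -> 'HHHHHHH'
  6A -> 'AAAAAA'
  1H -> 'H'
  4A -> 'AAAA'
  8A -> 'AAAAAAAA'

Decoded = HHHHHHHAAAAAAHAAAAAAAAAAAA


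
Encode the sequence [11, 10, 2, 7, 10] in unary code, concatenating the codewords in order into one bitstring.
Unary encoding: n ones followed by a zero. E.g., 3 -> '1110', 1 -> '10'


Encode each number as n ones followed by a terminating 0:
  11 -> 111111111110 (12 bits)
  10 -> 11111111110 (11 bits)
  2 -> 110 (3 bits)
  7 -> 11111110 (8 bits)
  10 -> 11111111110 (11 bits)
Total length = 12 + 11 + 3 + 8 + 11 = 45 bits.

Unary([11, 10, 2, 7, 10]) = 111111111110111111111101101111111011111111110 (45 bits)


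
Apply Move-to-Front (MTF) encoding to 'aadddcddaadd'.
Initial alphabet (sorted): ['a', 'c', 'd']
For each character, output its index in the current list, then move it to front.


MTF encoding:
'a': index 0 in ['a', 'c', 'd'] -> ['a', 'c', 'd']
'a': index 0 in ['a', 'c', 'd'] -> ['a', 'c', 'd']
'd': index 2 in ['a', 'c', 'd'] -> ['d', 'a', 'c']
'd': index 0 in ['d', 'a', 'c'] -> ['d', 'a', 'c']
'd': index 0 in ['d', 'a', 'c'] -> ['d', 'a', 'c']
'c': index 2 in ['d', 'a', 'c'] -> ['c', 'd', 'a']
'd': index 1 in ['c', 'd', 'a'] -> ['d', 'c', 'a']
'd': index 0 in ['d', 'c', 'a'] -> ['d', 'c', 'a']
'a': index 2 in ['d', 'c', 'a'] -> ['a', 'd', 'c']
'a': index 0 in ['a', 'd', 'c'] -> ['a', 'd', 'c']
'd': index 1 in ['a', 'd', 'c'] -> ['d', 'a', 'c']
'd': index 0 in ['d', 'a', 'c'] -> ['d', 'a', 'c']


Output: [0, 0, 2, 0, 0, 2, 1, 0, 2, 0, 1, 0]


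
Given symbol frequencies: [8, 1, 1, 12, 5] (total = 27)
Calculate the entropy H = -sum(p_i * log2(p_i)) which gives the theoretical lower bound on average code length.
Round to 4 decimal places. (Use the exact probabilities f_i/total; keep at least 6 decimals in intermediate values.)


Per-symbol terms -p_i * log2(p_i) with p_i = f_i/27:
  p = 8/27 = 0.296296: log2(p) = -1.754888, -p*log2(p) = 0.519967
  p = 1/27 = 0.037037: log2(p) = -4.754888, -p*log2(p) = 0.176107
  p = 1/27 = 0.037037: log2(p) = -4.754888, -p*log2(p) = 0.176107
  p = 12/27 = 0.444444: log2(p) = -1.169925, -p*log2(p) = 0.519967
  p = 5/27 = 0.185185: log2(p) = -2.432959, -p*log2(p) = 0.450548
H = 0.519967 + 0.176107 + 0.176107 + 0.519967 + 0.450548 = 1.842696

H = 1.8427 bits/symbol


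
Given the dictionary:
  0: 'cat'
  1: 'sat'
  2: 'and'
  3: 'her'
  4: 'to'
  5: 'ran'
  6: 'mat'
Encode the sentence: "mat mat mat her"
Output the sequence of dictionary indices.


Look up each word in the dictionary:
  'mat' -> 6
  'mat' -> 6
  'mat' -> 6
  'her' -> 3

Encoded: [6, 6, 6, 3]


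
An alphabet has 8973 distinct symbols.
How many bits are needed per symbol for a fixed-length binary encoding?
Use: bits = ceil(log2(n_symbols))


log2(8973) = 13.1314
Bracket: 2^13 = 8192 < 8973 <= 2^14 = 16384
So ceil(log2(8973)) = 14

bits = ceil(log2(8973)) = ceil(13.1314) = 14 bits


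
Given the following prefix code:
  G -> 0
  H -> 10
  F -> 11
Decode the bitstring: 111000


Decoding step by step:
Bits 11 -> F
Bits 10 -> H
Bits 0 -> G
Bits 0 -> G


Decoded message: FHGG


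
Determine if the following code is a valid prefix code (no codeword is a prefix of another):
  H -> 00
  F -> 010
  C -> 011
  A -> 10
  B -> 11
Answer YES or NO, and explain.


Checking each pair (does one codeword prefix another?):
  H='00' vs F='010': no prefix
  H='00' vs C='011': no prefix
  H='00' vs A='10': no prefix
  H='00' vs B='11': no prefix
  F='010' vs H='00': no prefix
  F='010' vs C='011': no prefix
  F='010' vs A='10': no prefix
  F='010' vs B='11': no prefix
  C='011' vs H='00': no prefix
  C='011' vs F='010': no prefix
  C='011' vs A='10': no prefix
  C='011' vs B='11': no prefix
  A='10' vs H='00': no prefix
  A='10' vs F='010': no prefix
  A='10' vs C='011': no prefix
  A='10' vs B='11': no prefix
  B='11' vs H='00': no prefix
  B='11' vs F='010': no prefix
  B='11' vs C='011': no prefix
  B='11' vs A='10': no prefix
No violation found over all pairs.

YES -- this is a valid prefix code. No codeword is a prefix of any other codeword.


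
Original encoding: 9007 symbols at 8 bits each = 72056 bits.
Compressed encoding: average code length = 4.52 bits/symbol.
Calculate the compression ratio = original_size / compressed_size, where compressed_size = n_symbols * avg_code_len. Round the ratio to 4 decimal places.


original_size = n_symbols * orig_bits = 9007 * 8 = 72056 bits
compressed_size = n_symbols * avg_code_len = 9007 * 4.52 = 40711.64 bits
ratio = original_size / compressed_size = 72056 / 40711.64 = 1.7699

Compression ratio = 1.7699


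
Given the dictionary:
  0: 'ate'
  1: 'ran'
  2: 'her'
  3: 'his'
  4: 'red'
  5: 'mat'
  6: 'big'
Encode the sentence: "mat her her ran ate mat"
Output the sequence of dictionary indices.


Look up each word in the dictionary:
  'mat' -> 5
  'her' -> 2
  'her' -> 2
  'ran' -> 1
  'ate' -> 0
  'mat' -> 5

Encoded: [5, 2, 2, 1, 0, 5]


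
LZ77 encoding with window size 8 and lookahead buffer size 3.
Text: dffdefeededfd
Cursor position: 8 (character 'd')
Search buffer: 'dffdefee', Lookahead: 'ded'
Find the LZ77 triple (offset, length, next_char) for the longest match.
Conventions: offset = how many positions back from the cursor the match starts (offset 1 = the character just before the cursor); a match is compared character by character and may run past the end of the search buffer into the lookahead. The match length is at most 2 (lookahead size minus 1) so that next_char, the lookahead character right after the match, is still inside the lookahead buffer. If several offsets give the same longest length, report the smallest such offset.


Try each offset into the search buffer:
  offset=1 (pos 7, char 'e'): match length 0
  offset=2 (pos 6, char 'e'): match length 0
  offset=3 (pos 5, char 'f'): match length 0
  offset=4 (pos 4, char 'e'): match length 0
  offset=5 (pos 3, char 'd'): match length 2
  offset=6 (pos 2, char 'f'): match length 0
  offset=7 (pos 1, char 'f'): match length 0
  offset=8 (pos 0, char 'd'): match length 1
Longest match has length 2 at offset 5.
next_char = character at position 8 + 2 = 10 -> 'd'

Best match: offset=5, length=2 (matching 'de' starting at position 3)
LZ77 triple: (5, 2, 'd')


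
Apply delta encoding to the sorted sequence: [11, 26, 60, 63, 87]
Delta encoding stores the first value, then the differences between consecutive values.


First value: 11
Deltas:
  26 - 11 = 15
  60 - 26 = 34
  63 - 60 = 3
  87 - 63 = 24


Delta encoded: [11, 15, 34, 3, 24]


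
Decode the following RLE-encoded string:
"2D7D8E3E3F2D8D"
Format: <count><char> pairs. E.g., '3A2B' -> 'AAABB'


Expanding each <count><char> pair:
  2D -> 'DD'
  7D -> 'DDDDDDD'
  8E -> 'EEEEEEEE'
  3E -> 'EEE'
  3F -> 'FFF'
  2D -> 'DD'
  8D -> 'DDDDDDDD'

Decoded = DDDDDDDDDEEEEEEEEEEEFFFDDDDDDDDDD


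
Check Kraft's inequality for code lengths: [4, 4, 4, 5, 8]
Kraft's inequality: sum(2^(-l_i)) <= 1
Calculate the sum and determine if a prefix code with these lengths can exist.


Sum = 2^(-4) + 2^(-4) + 2^(-4) + 2^(-5) + 2^(-8)
    = 0.0625 + 0.0625 + 0.0625 + 0.03125 + 0.00390625
    = 57/256 = 0.22265625
Since 0.22265625 <= 1, Kraft's inequality IS satisfied.
A prefix code with these lengths CAN exist.

Kraft sum = 0.22265625. Satisfied.


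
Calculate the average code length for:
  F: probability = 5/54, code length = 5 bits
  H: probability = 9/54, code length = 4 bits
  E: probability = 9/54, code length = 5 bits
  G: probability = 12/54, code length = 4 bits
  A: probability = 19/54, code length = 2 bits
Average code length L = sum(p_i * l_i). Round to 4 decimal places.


Weighted contributions p_i * l_i:
  F: (5/54) * 5 = 25/54
  H: (9/54) * 4 = 36/54
  E: (9/54) * 5 = 45/54
  G: (12/54) * 4 = 48/54
  A: (19/54) * 2 = 38/54
Sum = (25 + 36 + 45 + 48 + 38)/54 = 192/54

L = 192/54 = 3.5556 bits/symbol


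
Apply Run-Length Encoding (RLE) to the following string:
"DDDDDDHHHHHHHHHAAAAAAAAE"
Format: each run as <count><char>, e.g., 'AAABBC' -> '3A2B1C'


Scanning runs left to right:
  i=0: run of 'D' x 6 -> '6D'
  i=6: run of 'H' x 9 -> '9H'
  i=15: run of 'A' x 8 -> '8A'
  i=23: run of 'E' x 1 -> '1E'

RLE = 6D9H8A1E


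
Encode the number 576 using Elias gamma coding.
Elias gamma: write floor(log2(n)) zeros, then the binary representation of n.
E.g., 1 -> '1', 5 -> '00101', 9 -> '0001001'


num_bits = floor(log2(576)) + 1 = 10
leading_zeros = num_bits - 1 = 9
binary(576) = 1001000000

Elias gamma(576) = '000000000' + '1001000000' = 0000000001001000000 (19 bits)


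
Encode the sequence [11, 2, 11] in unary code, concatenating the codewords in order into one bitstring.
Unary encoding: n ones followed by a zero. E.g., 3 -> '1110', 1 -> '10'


Encode each number as n ones followed by a terminating 0:
  11 -> 111111111110 (12 bits)
  2 -> 110 (3 bits)
  11 -> 111111111110 (12 bits)
Total length = 12 + 3 + 12 = 27 bits.

Unary([11, 2, 11]) = 111111111110110111111111110 (27 bits)


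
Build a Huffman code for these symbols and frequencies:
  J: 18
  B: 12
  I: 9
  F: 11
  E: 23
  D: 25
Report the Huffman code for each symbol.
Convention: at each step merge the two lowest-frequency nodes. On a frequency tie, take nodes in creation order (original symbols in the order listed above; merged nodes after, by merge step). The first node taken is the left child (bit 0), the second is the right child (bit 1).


Huffman tree construction:
Step 1: Merge I(9) + F(11) = 20
Step 2: Merge B(12) + J(18) = 30
Step 3: Merge (I+F)(20) + E(23) = 43
Step 4: Merge D(25) + (B+J)(30) = 55
Step 5: Merge ((I+F)+E)(43) + (D+(B+J))(55) = 98
Read each symbol's code off the tree from the root (left child = 0, right child = 1).

Codes:
  J: 111 (length 3)
  B: 110 (length 3)
  I: 000 (length 3)
  F: 001 (length 3)
  E: 01 (length 2)
  D: 10 (length 2)
Average code length: 246/98 = 2.5102 bits/symbol


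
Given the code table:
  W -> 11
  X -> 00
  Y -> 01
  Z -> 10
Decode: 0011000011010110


Decoding:
00 -> X
11 -> W
00 -> X
00 -> X
11 -> W
01 -> Y
01 -> Y
10 -> Z


Result: XWXXWYYZ


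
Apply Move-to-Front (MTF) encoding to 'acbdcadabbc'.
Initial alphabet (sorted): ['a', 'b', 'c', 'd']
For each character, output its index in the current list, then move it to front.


MTF encoding:
'a': index 0 in ['a', 'b', 'c', 'd'] -> ['a', 'b', 'c', 'd']
'c': index 2 in ['a', 'b', 'c', 'd'] -> ['c', 'a', 'b', 'd']
'b': index 2 in ['c', 'a', 'b', 'd'] -> ['b', 'c', 'a', 'd']
'd': index 3 in ['b', 'c', 'a', 'd'] -> ['d', 'b', 'c', 'a']
'c': index 2 in ['d', 'b', 'c', 'a'] -> ['c', 'd', 'b', 'a']
'a': index 3 in ['c', 'd', 'b', 'a'] -> ['a', 'c', 'd', 'b']
'd': index 2 in ['a', 'c', 'd', 'b'] -> ['d', 'a', 'c', 'b']
'a': index 1 in ['d', 'a', 'c', 'b'] -> ['a', 'd', 'c', 'b']
'b': index 3 in ['a', 'd', 'c', 'b'] -> ['b', 'a', 'd', 'c']
'b': index 0 in ['b', 'a', 'd', 'c'] -> ['b', 'a', 'd', 'c']
'c': index 3 in ['b', 'a', 'd', 'c'] -> ['c', 'b', 'a', 'd']


Output: [0, 2, 2, 3, 2, 3, 2, 1, 3, 0, 3]


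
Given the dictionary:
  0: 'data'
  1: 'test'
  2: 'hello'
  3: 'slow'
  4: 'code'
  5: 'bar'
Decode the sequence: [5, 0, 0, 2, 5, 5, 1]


Look up each index in the dictionary:
  5 -> 'bar'
  0 -> 'data'
  0 -> 'data'
  2 -> 'hello'
  5 -> 'bar'
  5 -> 'bar'
  1 -> 'test'

Decoded: "bar data data hello bar bar test"


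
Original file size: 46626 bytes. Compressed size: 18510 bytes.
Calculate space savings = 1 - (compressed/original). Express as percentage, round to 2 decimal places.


ratio = compressed/original = 18510/46626 = 0.396989
savings = 1 - ratio = 1 - 0.396989 = 0.603011
as a percentage: 0.603011 * 100 = 60.3%

Space savings = 1 - 18510/46626 = 60.3%


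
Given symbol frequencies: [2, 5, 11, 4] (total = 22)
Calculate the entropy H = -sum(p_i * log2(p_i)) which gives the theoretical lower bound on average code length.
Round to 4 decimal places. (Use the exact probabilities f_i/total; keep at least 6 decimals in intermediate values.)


Per-symbol terms -p_i * log2(p_i) with p_i = f_i/22:
  p = 2/22 = 0.090909: log2(p) = -3.459432, -p*log2(p) = 0.314494
  p = 5/22 = 0.227273: log2(p) = -2.137504, -p*log2(p) = 0.485796
  p = 11/22 = 0.500000: log2(p) = -1.000000, -p*log2(p) = 0.500000
  p = 4/22 = 0.181818: log2(p) = -2.459432, -p*log2(p) = 0.447169
H = 0.314494 + 0.485796 + 0.500000 + 0.447169 = 1.747459

H = 1.7475 bits/symbol


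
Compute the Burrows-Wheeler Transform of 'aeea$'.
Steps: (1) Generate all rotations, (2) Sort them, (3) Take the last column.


Rotations (sorted):
  0: $aeea -> last char: a
  1: a$aee -> last char: e
  2: aeea$ -> last char: $
  3: ea$ae -> last char: e
  4: eea$a -> last char: a


BWT = ae$ea


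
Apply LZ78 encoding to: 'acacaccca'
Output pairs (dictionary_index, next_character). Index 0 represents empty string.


LZ78 encoding steps:
Dictionary: {0: ''}
Step 1: w='' (idx 0), next='a' -> output (0, 'a'), add 'a' as idx 1
Step 2: w='' (idx 0), next='c' -> output (0, 'c'), add 'c' as idx 2
Step 3: w='a' (idx 1), next='c' -> output (1, 'c'), add 'ac' as idx 3
Step 4: w='ac' (idx 3), next='c' -> output (3, 'c'), add 'acc' as idx 4
Step 5: w='c' (idx 2), next='a' -> output (2, 'a'), add 'ca' as idx 5


Encoded: [(0, 'a'), (0, 'c'), (1, 'c'), (3, 'c'), (2, 'a')]


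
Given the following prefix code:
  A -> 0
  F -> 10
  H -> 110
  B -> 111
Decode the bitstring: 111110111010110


Decoding step by step:
Bits 111 -> B
Bits 110 -> H
Bits 111 -> B
Bits 0 -> A
Bits 10 -> F
Bits 110 -> H


Decoded message: BHBAFH


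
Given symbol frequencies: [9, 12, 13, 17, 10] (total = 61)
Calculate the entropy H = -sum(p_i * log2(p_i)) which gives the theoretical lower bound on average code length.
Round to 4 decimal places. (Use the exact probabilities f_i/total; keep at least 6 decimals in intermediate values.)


Per-symbol terms -p_i * log2(p_i) with p_i = f_i/61:
  p = 9/61 = 0.147541: log2(p) = -2.760812, -p*log2(p) = 0.407333
  p = 12/61 = 0.196721: log2(p) = -2.345775, -p*log2(p) = 0.461464
  p = 13/61 = 0.213115: log2(p) = -2.230298, -p*log2(p) = 0.475309
  p = 17/61 = 0.278689: log2(p) = -1.843274, -p*log2(p) = 0.513699
  p = 10/61 = 0.163934: log2(p) = -2.608809, -p*log2(p) = 0.427674
H = 0.407333 + 0.461464 + 0.475309 + 0.513699 + 0.427674 = 2.285479

H = 2.2855 bits/symbol


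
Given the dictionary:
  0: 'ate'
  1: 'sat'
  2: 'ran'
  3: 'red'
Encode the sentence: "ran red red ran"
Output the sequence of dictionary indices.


Look up each word in the dictionary:
  'ran' -> 2
  'red' -> 3
  'red' -> 3
  'ran' -> 2

Encoded: [2, 3, 3, 2]


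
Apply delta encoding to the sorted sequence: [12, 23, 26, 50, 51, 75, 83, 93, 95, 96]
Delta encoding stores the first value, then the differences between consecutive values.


First value: 12
Deltas:
  23 - 12 = 11
  26 - 23 = 3
  50 - 26 = 24
  51 - 50 = 1
  75 - 51 = 24
  83 - 75 = 8
  93 - 83 = 10
  95 - 93 = 2
  96 - 95 = 1


Delta encoded: [12, 11, 3, 24, 1, 24, 8, 10, 2, 1]


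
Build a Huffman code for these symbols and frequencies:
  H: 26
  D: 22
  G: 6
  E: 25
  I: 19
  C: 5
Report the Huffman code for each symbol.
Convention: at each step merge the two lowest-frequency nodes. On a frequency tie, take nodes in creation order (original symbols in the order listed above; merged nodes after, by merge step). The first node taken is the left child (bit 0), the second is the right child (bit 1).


Huffman tree construction:
Step 1: Merge C(5) + G(6) = 11
Step 2: Merge (C+G)(11) + I(19) = 30
Step 3: Merge D(22) + E(25) = 47
Step 4: Merge H(26) + ((C+G)+I)(30) = 56
Step 5: Merge (D+E)(47) + (H+((C+G)+I))(56) = 103
Read each symbol's code off the tree from the root (left child = 0, right child = 1).

Codes:
  H: 10 (length 2)
  D: 00 (length 2)
  G: 1101 (length 4)
  E: 01 (length 2)
  I: 111 (length 3)
  C: 1100 (length 4)
Average code length: 247/103 = 2.3981 bits/symbol


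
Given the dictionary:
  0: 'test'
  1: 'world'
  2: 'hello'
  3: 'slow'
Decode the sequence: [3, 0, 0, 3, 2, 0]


Look up each index in the dictionary:
  3 -> 'slow'
  0 -> 'test'
  0 -> 'test'
  3 -> 'slow'
  2 -> 'hello'
  0 -> 'test'

Decoded: "slow test test slow hello test"


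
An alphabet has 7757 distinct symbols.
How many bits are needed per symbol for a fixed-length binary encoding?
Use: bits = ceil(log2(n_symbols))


log2(7757) = 12.9213
Bracket: 2^12 = 4096 < 7757 <= 2^13 = 8192
So ceil(log2(7757)) = 13

bits = ceil(log2(7757)) = ceil(12.9213) = 13 bits


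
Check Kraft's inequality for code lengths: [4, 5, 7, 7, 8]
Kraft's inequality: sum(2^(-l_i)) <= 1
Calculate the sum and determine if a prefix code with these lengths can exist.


Sum = 2^(-4) + 2^(-5) + 2^(-7) + 2^(-7) + 2^(-8)
    = 0.0625 + 0.03125 + 0.0078125 + 0.0078125 + 0.00390625
    = 29/256 = 0.11328125
Since 0.11328125 <= 1, Kraft's inequality IS satisfied.
A prefix code with these lengths CAN exist.

Kraft sum = 0.11328125. Satisfied.


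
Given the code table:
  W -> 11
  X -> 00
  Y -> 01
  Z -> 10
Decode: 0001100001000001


Decoding:
00 -> X
01 -> Y
10 -> Z
00 -> X
01 -> Y
00 -> X
00 -> X
01 -> Y


Result: XYZXYXXY


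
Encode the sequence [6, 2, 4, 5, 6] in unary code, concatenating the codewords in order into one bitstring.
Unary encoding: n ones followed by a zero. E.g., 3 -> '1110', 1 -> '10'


Encode each number as n ones followed by a terminating 0:
  6 -> 1111110 (7 bits)
  2 -> 110 (3 bits)
  4 -> 11110 (5 bits)
  5 -> 111110 (6 bits)
  6 -> 1111110 (7 bits)
Total length = 7 + 3 + 5 + 6 + 7 = 28 bits.

Unary([6, 2, 4, 5, 6]) = 1111110110111101111101111110 (28 bits)


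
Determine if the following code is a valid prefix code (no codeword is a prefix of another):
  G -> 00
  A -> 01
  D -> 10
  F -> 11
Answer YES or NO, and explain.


Checking each pair (does one codeword prefix another?):
  G='00' vs A='01': no prefix
  G='00' vs D='10': no prefix
  G='00' vs F='11': no prefix
  A='01' vs G='00': no prefix
  A='01' vs D='10': no prefix
  A='01' vs F='11': no prefix
  D='10' vs G='00': no prefix
  D='10' vs A='01': no prefix
  D='10' vs F='11': no prefix
  F='11' vs G='00': no prefix
  F='11' vs A='01': no prefix
  F='11' vs D='10': no prefix
No violation found over all pairs.

YES -- this is a valid prefix code. No codeword is a prefix of any other codeword.


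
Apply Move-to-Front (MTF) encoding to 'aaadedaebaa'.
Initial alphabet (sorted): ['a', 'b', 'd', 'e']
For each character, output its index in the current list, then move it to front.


MTF encoding:
'a': index 0 in ['a', 'b', 'd', 'e'] -> ['a', 'b', 'd', 'e']
'a': index 0 in ['a', 'b', 'd', 'e'] -> ['a', 'b', 'd', 'e']
'a': index 0 in ['a', 'b', 'd', 'e'] -> ['a', 'b', 'd', 'e']
'd': index 2 in ['a', 'b', 'd', 'e'] -> ['d', 'a', 'b', 'e']
'e': index 3 in ['d', 'a', 'b', 'e'] -> ['e', 'd', 'a', 'b']
'd': index 1 in ['e', 'd', 'a', 'b'] -> ['d', 'e', 'a', 'b']
'a': index 2 in ['d', 'e', 'a', 'b'] -> ['a', 'd', 'e', 'b']
'e': index 2 in ['a', 'd', 'e', 'b'] -> ['e', 'a', 'd', 'b']
'b': index 3 in ['e', 'a', 'd', 'b'] -> ['b', 'e', 'a', 'd']
'a': index 2 in ['b', 'e', 'a', 'd'] -> ['a', 'b', 'e', 'd']
'a': index 0 in ['a', 'b', 'e', 'd'] -> ['a', 'b', 'e', 'd']


Output: [0, 0, 0, 2, 3, 1, 2, 2, 3, 2, 0]


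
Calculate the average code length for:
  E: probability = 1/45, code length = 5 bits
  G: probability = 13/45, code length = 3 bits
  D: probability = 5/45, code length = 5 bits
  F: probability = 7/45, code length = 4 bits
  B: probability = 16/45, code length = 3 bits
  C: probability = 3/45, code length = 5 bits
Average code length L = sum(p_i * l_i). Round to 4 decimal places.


Weighted contributions p_i * l_i:
  E: (1/45) * 5 = 5/45
  G: (13/45) * 3 = 39/45
  D: (5/45) * 5 = 25/45
  F: (7/45) * 4 = 28/45
  B: (16/45) * 3 = 48/45
  C: (3/45) * 5 = 15/45
Sum = (5 + 39 + 25 + 28 + 48 + 15)/45 = 160/45

L = 160/45 = 3.5556 bits/symbol


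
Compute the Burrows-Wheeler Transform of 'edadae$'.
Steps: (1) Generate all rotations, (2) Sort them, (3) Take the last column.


Rotations (sorted):
  0: $edadae -> last char: e
  1: adae$ed -> last char: d
  2: ae$edad -> last char: d
  3: dadae$e -> last char: e
  4: dae$eda -> last char: a
  5: e$edada -> last char: a
  6: edadae$ -> last char: $


BWT = eddeaa$


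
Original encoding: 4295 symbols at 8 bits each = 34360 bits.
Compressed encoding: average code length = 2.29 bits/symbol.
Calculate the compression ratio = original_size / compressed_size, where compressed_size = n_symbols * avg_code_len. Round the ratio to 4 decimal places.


original_size = n_symbols * orig_bits = 4295 * 8 = 34360 bits
compressed_size = n_symbols * avg_code_len = 4295 * 2.29 = 9835.55 bits
ratio = original_size / compressed_size = 34360 / 9835.55 = 3.4934

Compression ratio = 3.4934


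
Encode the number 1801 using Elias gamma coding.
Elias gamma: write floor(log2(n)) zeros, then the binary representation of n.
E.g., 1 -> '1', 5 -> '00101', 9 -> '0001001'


num_bits = floor(log2(1801)) + 1 = 11
leading_zeros = num_bits - 1 = 10
binary(1801) = 11100001001

Elias gamma(1801) = '0000000000' + '11100001001' = 000000000011100001001 (21 bits)


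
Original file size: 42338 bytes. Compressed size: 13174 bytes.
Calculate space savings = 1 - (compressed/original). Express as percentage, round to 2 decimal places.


ratio = compressed/original = 13174/42338 = 0.311163
savings = 1 - ratio = 1 - 0.311163 = 0.688837
as a percentage: 0.688837 * 100 = 68.88%

Space savings = 1 - 13174/42338 = 68.88%


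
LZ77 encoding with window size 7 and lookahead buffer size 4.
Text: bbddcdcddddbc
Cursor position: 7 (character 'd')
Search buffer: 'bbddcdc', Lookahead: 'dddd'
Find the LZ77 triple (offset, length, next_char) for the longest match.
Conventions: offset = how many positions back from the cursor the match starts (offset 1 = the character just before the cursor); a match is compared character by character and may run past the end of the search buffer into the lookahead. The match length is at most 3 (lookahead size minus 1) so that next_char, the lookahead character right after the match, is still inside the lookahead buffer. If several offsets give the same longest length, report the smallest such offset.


Try each offset into the search buffer:
  offset=1 (pos 6, char 'c'): match length 0
  offset=2 (pos 5, char 'd'): match length 1
  offset=3 (pos 4, char 'c'): match length 0
  offset=4 (pos 3, char 'd'): match length 1
  offset=5 (pos 2, char 'd'): match length 2
  offset=6 (pos 1, char 'b'): match length 0
  offset=7 (pos 0, char 'b'): match length 0
Longest match has length 2 at offset 5.
next_char = character at position 7 + 2 = 9 -> 'd'

Best match: offset=5, length=2 (matching 'dd' starting at position 2)
LZ77 triple: (5, 2, 'd')


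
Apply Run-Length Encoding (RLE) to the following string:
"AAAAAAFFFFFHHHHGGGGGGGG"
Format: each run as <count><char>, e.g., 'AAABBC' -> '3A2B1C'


Scanning runs left to right:
  i=0: run of 'A' x 6 -> '6A'
  i=6: run of 'F' x 5 -> '5F'
  i=11: run of 'H' x 4 -> '4H'
  i=15: run of 'G' x 8 -> '8G'

RLE = 6A5F4H8G


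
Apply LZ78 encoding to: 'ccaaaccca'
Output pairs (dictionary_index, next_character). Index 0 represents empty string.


LZ78 encoding steps:
Dictionary: {0: ''}
Step 1: w='' (idx 0), next='c' -> output (0, 'c'), add 'c' as idx 1
Step 2: w='c' (idx 1), next='a' -> output (1, 'a'), add 'ca' as idx 2
Step 3: w='' (idx 0), next='a' -> output (0, 'a'), add 'a' as idx 3
Step 4: w='a' (idx 3), next='c' -> output (3, 'c'), add 'ac' as idx 4
Step 5: w='c' (idx 1), next='c' -> output (1, 'c'), add 'cc' as idx 5
Step 6: w='a' (idx 3), end of input -> output (3, '')


Encoded: [(0, 'c'), (1, 'a'), (0, 'a'), (3, 'c'), (1, 'c'), (3, '')]


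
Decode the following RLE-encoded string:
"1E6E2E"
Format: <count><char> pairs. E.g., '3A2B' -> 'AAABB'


Expanding each <count><char> pair:
  1E -> 'E'
  6E -> 'EEEEEE'
  2E -> 'EE'

Decoded = EEEEEEEEE


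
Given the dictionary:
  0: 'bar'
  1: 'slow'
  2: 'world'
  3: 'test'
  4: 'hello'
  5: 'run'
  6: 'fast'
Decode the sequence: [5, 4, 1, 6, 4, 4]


Look up each index in the dictionary:
  5 -> 'run'
  4 -> 'hello'
  1 -> 'slow'
  6 -> 'fast'
  4 -> 'hello'
  4 -> 'hello'

Decoded: "run hello slow fast hello hello"


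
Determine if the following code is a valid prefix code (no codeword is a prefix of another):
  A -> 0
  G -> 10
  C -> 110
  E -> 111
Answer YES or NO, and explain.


Checking each pair (does one codeword prefix another?):
  A='0' vs G='10': no prefix
  A='0' vs C='110': no prefix
  A='0' vs E='111': no prefix
  G='10' vs A='0': no prefix
  G='10' vs C='110': no prefix
  G='10' vs E='111': no prefix
  C='110' vs A='0': no prefix
  C='110' vs G='10': no prefix
  C='110' vs E='111': no prefix
  E='111' vs A='0': no prefix
  E='111' vs G='10': no prefix
  E='111' vs C='110': no prefix
No violation found over all pairs.

YES -- this is a valid prefix code. No codeword is a prefix of any other codeword.


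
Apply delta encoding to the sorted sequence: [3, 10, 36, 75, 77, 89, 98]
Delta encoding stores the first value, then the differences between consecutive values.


First value: 3
Deltas:
  10 - 3 = 7
  36 - 10 = 26
  75 - 36 = 39
  77 - 75 = 2
  89 - 77 = 12
  98 - 89 = 9


Delta encoded: [3, 7, 26, 39, 2, 12, 9]


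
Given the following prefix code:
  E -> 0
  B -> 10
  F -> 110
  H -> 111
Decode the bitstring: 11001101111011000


Decoding step by step:
Bits 110 -> F
Bits 0 -> E
Bits 110 -> F
Bits 111 -> H
Bits 10 -> B
Bits 110 -> F
Bits 0 -> E
Bits 0 -> E


Decoded message: FEFHBFEE


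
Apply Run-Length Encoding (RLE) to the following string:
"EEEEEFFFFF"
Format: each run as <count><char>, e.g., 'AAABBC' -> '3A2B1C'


Scanning runs left to right:
  i=0: run of 'E' x 5 -> '5E'
  i=5: run of 'F' x 5 -> '5F'

RLE = 5E5F


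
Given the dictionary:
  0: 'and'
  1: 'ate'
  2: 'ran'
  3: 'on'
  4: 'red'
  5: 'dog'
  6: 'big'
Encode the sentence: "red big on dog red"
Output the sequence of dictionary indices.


Look up each word in the dictionary:
  'red' -> 4
  'big' -> 6
  'on' -> 3
  'dog' -> 5
  'red' -> 4

Encoded: [4, 6, 3, 5, 4]


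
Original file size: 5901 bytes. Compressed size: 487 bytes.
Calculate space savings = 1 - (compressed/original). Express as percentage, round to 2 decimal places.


ratio = compressed/original = 487/5901 = 0.082528
savings = 1 - ratio = 1 - 0.082528 = 0.917472
as a percentage: 0.917472 * 100 = 91.75%

Space savings = 1 - 487/5901 = 91.75%


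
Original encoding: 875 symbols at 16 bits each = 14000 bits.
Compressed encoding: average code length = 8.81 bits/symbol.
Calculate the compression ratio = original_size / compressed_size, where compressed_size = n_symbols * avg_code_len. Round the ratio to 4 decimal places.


original_size = n_symbols * orig_bits = 875 * 16 = 14000 bits
compressed_size = n_symbols * avg_code_len = 875 * 8.81 = 7708.75 bits
ratio = original_size / compressed_size = 14000 / 7708.75 = 1.8161

Compression ratio = 1.8161
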